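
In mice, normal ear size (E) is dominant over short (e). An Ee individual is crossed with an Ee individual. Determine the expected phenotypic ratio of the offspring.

Punnett square for Ee × Ee:
Offspring genotypes: 1 EE, 2 Ee, 1 ee
normal: 3, short: 1
Ratio: 3:1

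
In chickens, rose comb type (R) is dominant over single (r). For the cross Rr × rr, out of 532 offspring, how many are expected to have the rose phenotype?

Punnett square for Rr × rr:
Offspring genotypes: 2 Rr, 2 rr
Total offspring: 4
Count with target: 2
Probability: 2/4 = 1/2
Expected count = 1/2 × 532 = 266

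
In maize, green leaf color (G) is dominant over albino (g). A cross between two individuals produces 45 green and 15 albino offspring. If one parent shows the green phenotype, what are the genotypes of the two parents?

Observed offspring: 45 green, 15 albino
The observed ratio simplifies to 3:1. Albino (gg) offspring appear, so each parent must contribute one g allele. The parent stated to show green carries G, so it is Gg. The other parent is then either Gg or gg: Gg × gg would give a 1:1 split, whereas Gg × Gg gives 3:1 — matching the data. So both parents are heterozygous (Gg × Gg).
Parent genotypes: Gg × Gg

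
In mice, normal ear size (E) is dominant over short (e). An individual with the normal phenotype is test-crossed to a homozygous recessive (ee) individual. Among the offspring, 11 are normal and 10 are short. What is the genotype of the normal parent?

Test cross: ? × ee
Offspring: 11 normal, 10 short — approximately 1:1.
A 1:1 ratio in a test cross indicates the unknown parent is heterozygous (Ee).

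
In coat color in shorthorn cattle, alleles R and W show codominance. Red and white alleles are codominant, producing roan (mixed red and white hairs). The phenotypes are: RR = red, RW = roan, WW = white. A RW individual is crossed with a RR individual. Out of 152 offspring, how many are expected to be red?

Punnett square for RW × RR:
Offspring genotypes: 2 RR, 2 RW
Phenotype counts: 2 red, 2 roan
red: 2 out of 4 → fraction 1/2
Expected count = 1/2 × 152 = 76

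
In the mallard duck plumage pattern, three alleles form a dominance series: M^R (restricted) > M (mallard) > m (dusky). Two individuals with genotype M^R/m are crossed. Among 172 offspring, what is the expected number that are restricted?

Cross: M^R/m × M^R/m
Allele dominance: M^R > M > m
Offspring genotypes: 1 M^R/M^R, 2 M^R/m, 1 m/m
Phenotype counts: 3 restricted, 1 dusky
restricted: 3 out of 4 → fraction 3/4
Expected count = 3/4 × 172 = 129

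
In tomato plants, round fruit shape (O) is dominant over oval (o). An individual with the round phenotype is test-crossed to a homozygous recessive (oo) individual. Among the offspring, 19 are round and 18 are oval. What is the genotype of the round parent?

Test cross: ? × oo
Offspring: 19 round, 18 oval — approximately 1:1.
A 1:1 ratio in a test cross indicates the unknown parent is heterozygous (Oo).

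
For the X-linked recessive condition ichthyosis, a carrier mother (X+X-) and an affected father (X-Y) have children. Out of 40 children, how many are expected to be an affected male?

Cross: X+X- × X-Y
Offspring: 1 X+X-, 1 X+Y, 1 X-X-, 1 X-Y
Probability of an affected male: 1/4
Expected count = 1/4 × 40 = 10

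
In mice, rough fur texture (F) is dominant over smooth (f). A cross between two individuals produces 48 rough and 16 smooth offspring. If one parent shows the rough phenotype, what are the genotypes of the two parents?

Observed offspring: 48 rough, 16 smooth
The observed ratio simplifies to 3:1. Smooth (ff) offspring appear, so each parent must contribute one f allele. The parent stated to show rough carries F, so it is Ff. The other parent is then either Ff or ff: Ff × ff would give a 1:1 split, whereas Ff × Ff gives 3:1 — matching the data. So both parents are heterozygous (Ff × Ff).
Parent genotypes: Ff × Ff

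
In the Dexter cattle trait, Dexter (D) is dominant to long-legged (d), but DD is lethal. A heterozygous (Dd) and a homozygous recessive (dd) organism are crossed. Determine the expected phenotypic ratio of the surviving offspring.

Cross: Dd × dd
Punnett square offspring (before lethality): 2 Dd, 2 dd
No DD offspring are produced in this cross.
Ratio: 1 Dexter (short-legged) : 1 long-legged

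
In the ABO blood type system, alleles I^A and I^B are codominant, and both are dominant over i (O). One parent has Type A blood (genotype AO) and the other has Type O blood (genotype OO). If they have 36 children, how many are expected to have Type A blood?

Cross: AO × OO
Possible offspring genotypes: 2 AO, 2 OO
Blood type counts: 2 Type A, 2 Type O
Probability of Type A: 2/4 = 1/2
Expected count = 1/2 × 36 = 18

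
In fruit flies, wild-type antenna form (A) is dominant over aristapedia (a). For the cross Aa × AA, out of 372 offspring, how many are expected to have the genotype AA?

Punnett square for Aa × AA:
Offspring genotypes: 2 AA, 2 Aa
Total offspring: 4
Count with target: 2
Probability: 2/4 = 1/2
Expected count = 1/2 × 372 = 186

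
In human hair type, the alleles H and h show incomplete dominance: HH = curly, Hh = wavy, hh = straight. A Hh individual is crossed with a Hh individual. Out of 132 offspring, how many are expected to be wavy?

Punnett square for Hh × Hh:
Offspring genotypes: 1 HH, 2 Hh, 1 hh
Phenotype counts: 1 curly, 2 wavy, 1 straight
wavy: 2 out of 4 → fraction 1/2
Expected count = 1/2 × 132 = 66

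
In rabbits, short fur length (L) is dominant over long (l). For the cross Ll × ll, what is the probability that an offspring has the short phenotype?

Punnett square for Ll × ll:
Offspring genotypes: 2 Ll, 2 ll
Total offspring: 4
Count with target: 2
Probability: 2/4 = 1/2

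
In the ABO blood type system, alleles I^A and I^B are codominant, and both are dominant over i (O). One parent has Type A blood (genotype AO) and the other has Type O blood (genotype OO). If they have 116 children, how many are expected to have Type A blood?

Cross: AO × OO
Possible offspring genotypes: 2 AO, 2 OO
Blood type counts: 2 Type A, 2 Type O
Probability of Type A: 2/4 = 1/2
Expected count = 1/2 × 116 = 58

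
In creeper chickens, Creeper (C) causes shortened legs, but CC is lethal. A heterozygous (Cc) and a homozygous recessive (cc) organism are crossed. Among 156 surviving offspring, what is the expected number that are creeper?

Cross: Cc × cc
Punnett square offspring (before lethality): 2 Cc, 2 cc
No CC offspring are produced in this cross.
creeper: 2 out of 4 → fraction 1/2
Expected count = 1/2 × 156 = 78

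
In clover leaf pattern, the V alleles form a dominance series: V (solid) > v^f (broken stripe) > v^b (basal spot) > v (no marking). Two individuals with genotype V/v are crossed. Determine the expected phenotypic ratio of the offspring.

Cross: V/v × V/v
Allele dominance: V > v^f > v^b > v
Offspring genotypes: 1 V/V, 2 V/v, 1 v/v
Phenotype counts: 3 solid, 1 unmarked
Ratio: 3 solid : 1 unmarked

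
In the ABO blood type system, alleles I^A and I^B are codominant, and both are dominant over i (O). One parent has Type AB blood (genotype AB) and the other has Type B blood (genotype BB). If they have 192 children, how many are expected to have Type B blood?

Cross: AB × BB
Possible offspring genotypes: 2 AB, 2 BB
Blood type counts: 2 Type AB, 2 Type B
Probability of Type B: 2/4 = 1/2
Expected count = 1/2 × 192 = 96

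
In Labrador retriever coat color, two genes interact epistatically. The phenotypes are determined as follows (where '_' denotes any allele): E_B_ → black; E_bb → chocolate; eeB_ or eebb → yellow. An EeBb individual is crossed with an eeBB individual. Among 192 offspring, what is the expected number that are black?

Cross: EeBb × eeBB — consider each gene separately:
E gene: Ee × ee → 2 Ee, 2 ee → 2 E_ : 2 ee (out of 4)
B gene: Bb × BB → 2 BB, 2 Bb → 4 B_ (out of 4)
Genotype classes (out of 4 × 4 = 16): E_B_ = 2×4 = 8; eeB_ = 2×4 = 8
Apply the phenotype rules: E_B_ (8) → black; eeB_ (8) → yellow
Phenotype counts (out of 16): 8 black, 8 yellow
black: 8 out of 16 → fraction 1/2
Expected count = 1/2 × 192 = 96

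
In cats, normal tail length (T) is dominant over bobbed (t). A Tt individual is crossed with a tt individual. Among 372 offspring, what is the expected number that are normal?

Punnett square for Tt × tt:
Offspring genotypes: 2 Tt, 2 tt
normal: 2, bobbed: 2
normal: 2 out of 4 → fraction 1/2
Expected count = 1/2 × 372 = 186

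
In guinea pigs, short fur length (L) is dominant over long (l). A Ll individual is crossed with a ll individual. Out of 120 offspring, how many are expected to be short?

Punnett square for Ll × ll:
Offspring genotypes: 2 Ll, 2 ll
short: 2, long: 2
short: 2 out of 4 → fraction 1/2
Expected count = 1/2 × 120 = 60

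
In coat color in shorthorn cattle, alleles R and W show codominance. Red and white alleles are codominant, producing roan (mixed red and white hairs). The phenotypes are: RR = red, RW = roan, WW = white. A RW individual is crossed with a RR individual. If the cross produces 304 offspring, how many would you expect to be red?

Punnett square for RW × RR:
Offspring genotypes: 2 RR, 2 RW
Phenotype counts: 2 red, 2 roan
red: 2 out of 4 → fraction 1/2
Expected count = 1/2 × 304 = 152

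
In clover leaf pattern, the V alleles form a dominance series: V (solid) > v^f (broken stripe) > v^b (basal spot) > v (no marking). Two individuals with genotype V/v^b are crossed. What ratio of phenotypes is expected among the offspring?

Cross: V/v^b × V/v^b
Allele dominance: V > v^f > v^b > v
Offspring genotypes: 1 V/V, 2 V/v^b, 1 v^b/v^b
Phenotype counts: 3 solid, 1 basal spot
Ratio: 3 solid : 1 basal spot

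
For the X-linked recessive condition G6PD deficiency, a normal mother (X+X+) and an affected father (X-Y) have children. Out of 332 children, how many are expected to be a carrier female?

Cross: X+X+ × X-Y
Offspring: 2 X+X-, 2 X+Y
Probability of a carrier female: 2/4 = 1/2
Expected count = 1/2 × 332 = 166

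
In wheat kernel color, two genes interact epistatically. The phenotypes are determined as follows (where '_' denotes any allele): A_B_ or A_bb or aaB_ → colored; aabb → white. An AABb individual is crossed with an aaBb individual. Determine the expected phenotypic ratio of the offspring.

Cross: AABb × aaBb — consider each gene separately:
A gene: AA × aa → 4 Aa → 4 A_ (out of 4)
B gene: Bb × Bb → 1 BB, 2 Bb, 1 bb → 3 B_ : 1 bb (out of 4)
Genotype classes (out of 4 × 4 = 16): A_B_ = 4×3 = 12; A_bb = 4×1 = 4
Apply the phenotype rules: A_B_ (12) + A_bb (4) → colored
Phenotype counts (out of 16): 16 colored
Ratio: all colored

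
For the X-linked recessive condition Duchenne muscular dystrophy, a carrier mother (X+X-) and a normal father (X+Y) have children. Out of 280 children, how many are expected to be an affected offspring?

Cross: X+X- × X+Y
Offspring: 1 X+X+, 1 X+Y, 1 X+X-, 1 X-Y
Probability of an affected offspring: 1/4
Expected count = 1/4 × 280 = 70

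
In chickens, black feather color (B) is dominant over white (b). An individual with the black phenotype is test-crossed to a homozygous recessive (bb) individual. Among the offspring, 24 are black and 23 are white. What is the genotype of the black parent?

Test cross: ? × bb
Offspring: 24 black, 23 white — approximately 1:1.
A 1:1 ratio in a test cross indicates the unknown parent is heterozygous (Bb).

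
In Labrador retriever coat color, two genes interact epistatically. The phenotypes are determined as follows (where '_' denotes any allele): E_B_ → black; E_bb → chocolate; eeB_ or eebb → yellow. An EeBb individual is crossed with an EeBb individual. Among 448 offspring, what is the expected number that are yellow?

Cross: EeBb × EeBb — consider each gene separately:
E gene: Ee × Ee → 1 EE, 2 Ee, 1 ee → 3 E_ : 1 ee (out of 4)
B gene: Bb × Bb → 1 BB, 2 Bb, 1 bb → 3 B_ : 1 bb (out of 4)
Genotype classes (out of 4 × 4 = 16): E_B_ = 3×3 = 9; E_bb = 3×1 = 3; eeB_ = 1×3 = 3; eebb = 1×1 = 1
Apply the phenotype rules: E_B_ (9) → black; E_bb (3) → chocolate; eeB_ (3) + eebb (1) → yellow
Phenotype counts (out of 16): 9 black, 3 chocolate, 4 yellow
yellow: 4 out of 16 → fraction 1/4
Expected count = 1/4 × 448 = 112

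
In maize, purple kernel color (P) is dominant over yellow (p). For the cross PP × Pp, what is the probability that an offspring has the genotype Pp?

Punnett square for PP × Pp:
Offspring genotypes: 2 PP, 2 Pp
Total offspring: 4
Count with target: 2
Probability: 2/4 = 1/2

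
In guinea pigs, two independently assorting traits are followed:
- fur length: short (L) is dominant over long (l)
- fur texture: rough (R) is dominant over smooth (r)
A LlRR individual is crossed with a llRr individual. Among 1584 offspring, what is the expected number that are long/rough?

Dihybrid cross LlRR × llRr — consider each gene separately:
fur length: Ll × ll → 2 Ll, 2 ll → 2 L_ : 2 ll (out of 4)
fur texture: RR × Rr → 2 RR, 2 Rr → 4 R_ (out of 4)
Combine (counts out of 4 × 4 = 16): short/rough (L_R_) = 2×4 = 8; long/rough (llR_) = 2×4 = 8
Phenotype counts (out of 16): 8 short/rough, 8 long/rough
long/rough: 8 out of 16 → fraction 1/2
Expected count = 1/2 × 1584 = 792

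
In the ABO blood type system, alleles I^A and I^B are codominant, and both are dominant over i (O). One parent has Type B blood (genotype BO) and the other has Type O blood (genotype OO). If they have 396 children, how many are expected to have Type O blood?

Cross: BO × OO
Possible offspring genotypes: 2 BO, 2 OO
Blood type counts: 2 Type B, 2 Type O
Probability of Type O: 2/4 = 1/2
Expected count = 1/2 × 396 = 198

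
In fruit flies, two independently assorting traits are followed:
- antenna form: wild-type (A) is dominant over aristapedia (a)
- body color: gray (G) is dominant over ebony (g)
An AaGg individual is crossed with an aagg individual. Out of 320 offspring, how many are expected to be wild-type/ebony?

Dihybrid cross AaGg × aagg — consider each gene separately:
antenna form: Aa × aa → 2 Aa, 2 aa → 2 A_ : 2 aa (out of 4)
body color: Gg × gg → 2 Gg, 2 gg → 2 G_ : 2 gg (out of 4)
Combine (counts out of 4 × 4 = 16): wild-type/gray (A_G_) = 2×2 = 4; wild-type/ebony (A_gg) = 2×2 = 4; aristapedia/gray (aaG_) = 2×2 = 4; aristapedia/ebony (aagg) = 2×2 = 4
Phenotype counts (out of 16): 4 wild-type/gray, 4 wild-type/ebony, 4 aristapedia/gray, 4 aristapedia/ebony
wild-type/ebony: 4 out of 16 → fraction 1/4
Expected count = 1/4 × 320 = 80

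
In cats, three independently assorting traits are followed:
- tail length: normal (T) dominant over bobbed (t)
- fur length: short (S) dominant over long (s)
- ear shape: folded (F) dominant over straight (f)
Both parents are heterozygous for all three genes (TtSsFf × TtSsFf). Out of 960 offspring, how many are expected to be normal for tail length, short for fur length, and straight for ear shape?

Trihybrid cross: TtSsFf × TtSsFf
Each trait segregates independently with a 3:1 phenotypic ratio, so each gene contributes 3/4 (dominant) or 1/4 (recessive).
Target: normal (tail length), short (fur length), straight (ear shape)
Probability = product of independent per-trait probabilities
= 3/4 × 3/4 × 1/4 = 9/64
Expected count = 9/64 × 960 = 135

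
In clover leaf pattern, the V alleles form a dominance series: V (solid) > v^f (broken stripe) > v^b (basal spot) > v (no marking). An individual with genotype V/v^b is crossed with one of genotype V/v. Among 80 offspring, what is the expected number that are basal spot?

Cross: V/v^b × V/v
Allele dominance: V > v^f > v^b > v
Offspring genotypes: 1 V/V, 1 V/v, 1 V/v^b, 1 v^b/v
Phenotype counts: 3 solid, 1 basal spot
basal spot: 1 out of 4 → fraction 1/4
Expected count = 1/4 × 80 = 20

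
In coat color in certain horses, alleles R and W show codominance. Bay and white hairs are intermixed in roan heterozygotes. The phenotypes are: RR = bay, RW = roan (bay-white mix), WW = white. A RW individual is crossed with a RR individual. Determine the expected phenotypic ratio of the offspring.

Punnett square for RW × RR:
Offspring genotypes: 2 RR, 2 RW
Phenotype counts: 2 bay, 2 roan (bay-white mix)
Ratio: 1 bay : 1 roan (bay-white mix)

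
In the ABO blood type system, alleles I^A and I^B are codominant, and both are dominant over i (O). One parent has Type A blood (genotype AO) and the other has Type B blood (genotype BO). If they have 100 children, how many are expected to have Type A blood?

Cross: AO × BO
Possible offspring genotypes: 1 AB, 1 AO, 1 BO, 1 OO
Blood type counts: 1 Type AB, 1 Type A, 1 Type B, 1 Type O
Probability of Type A: 1/4
Expected count = 1/4 × 100 = 25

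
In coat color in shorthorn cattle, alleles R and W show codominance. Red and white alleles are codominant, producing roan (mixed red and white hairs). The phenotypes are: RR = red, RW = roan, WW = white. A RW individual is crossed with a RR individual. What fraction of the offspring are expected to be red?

Punnett square for RW × RR:
Offspring genotypes: 2 RR, 2 RW
Phenotype counts: 2 red, 2 roan
red: 2 out of 4
Probability: 2/4 = 1/2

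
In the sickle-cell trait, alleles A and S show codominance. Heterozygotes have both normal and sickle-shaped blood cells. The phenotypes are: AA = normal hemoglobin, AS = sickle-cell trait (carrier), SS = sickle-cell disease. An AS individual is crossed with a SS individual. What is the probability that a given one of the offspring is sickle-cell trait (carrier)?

Punnett square for AS × SS:
Offspring genotypes: 2 AS, 2 SS
Phenotype counts: 2 sickle-cell trait (carrier), 2 sickle-cell disease
sickle-cell trait (carrier): 2 out of 4
Probability: 2/4 = 1/2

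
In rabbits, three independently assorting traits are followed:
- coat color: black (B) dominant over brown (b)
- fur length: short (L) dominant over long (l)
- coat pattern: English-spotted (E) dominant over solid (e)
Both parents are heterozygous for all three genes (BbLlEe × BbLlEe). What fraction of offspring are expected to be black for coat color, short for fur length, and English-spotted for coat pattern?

Trihybrid cross: BbLlEe × BbLlEe
Each trait segregates independently with a 3:1 phenotypic ratio, so each gene contributes 3/4 (dominant) or 1/4 (recessive).
Target: black (coat color), short (fur length), English-spotted (coat pattern)
Probability = product of independent per-trait probabilities
= 3/4 × 3/4 × 3/4 = 27/64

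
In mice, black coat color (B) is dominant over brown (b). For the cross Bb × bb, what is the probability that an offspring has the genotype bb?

Punnett square for Bb × bb:
Offspring genotypes: 2 Bb, 2 bb
Total offspring: 4
Count with target: 2
Probability: 2/4 = 1/2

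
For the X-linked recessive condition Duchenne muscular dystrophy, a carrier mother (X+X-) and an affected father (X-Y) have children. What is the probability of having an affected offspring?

Cross: X+X- × X-Y
Offspring: 1 X+X-, 1 X+Y, 1 X-X-, 1 X-Y
Probability of an affected offspring: 2/4 = 1/2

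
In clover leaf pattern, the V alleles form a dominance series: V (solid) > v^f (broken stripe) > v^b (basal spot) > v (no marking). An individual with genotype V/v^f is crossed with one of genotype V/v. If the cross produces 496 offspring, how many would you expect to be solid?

Cross: V/v^f × V/v
Allele dominance: V > v^f > v^b > v
Offspring genotypes: 1 V/V, 1 V/v, 1 V/v^f, 1 v^f/v
Phenotype counts: 3 solid, 1 broken stripe
solid: 3 out of 4 → fraction 3/4
Expected count = 3/4 × 496 = 372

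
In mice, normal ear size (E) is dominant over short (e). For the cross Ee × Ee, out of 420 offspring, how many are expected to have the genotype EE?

Punnett square for Ee × Ee:
Offspring genotypes: 1 EE, 2 Ee, 1 ee
Total offspring: 4
Count with target: 1
Probability: 1/4
Expected count = 1/4 × 420 = 105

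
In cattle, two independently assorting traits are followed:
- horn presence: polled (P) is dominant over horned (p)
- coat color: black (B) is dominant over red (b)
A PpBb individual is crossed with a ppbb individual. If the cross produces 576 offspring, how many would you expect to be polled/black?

Dihybrid cross PpBb × ppbb — consider each gene separately:
horn presence: Pp × pp → 2 Pp, 2 pp → 2 P_ : 2 pp (out of 4)
coat color: Bb × bb → 2 Bb, 2 bb → 2 B_ : 2 bb (out of 4)
Combine (counts out of 4 × 4 = 16): polled/black (P_B_) = 2×2 = 4; polled/red (P_bb) = 2×2 = 4; horned/black (ppB_) = 2×2 = 4; horned/red (ppbb) = 2×2 = 4
Phenotype counts (out of 16): 4 polled/black, 4 polled/red, 4 horned/black, 4 horned/red
polled/black: 4 out of 16 → fraction 1/4
Expected count = 1/4 × 576 = 144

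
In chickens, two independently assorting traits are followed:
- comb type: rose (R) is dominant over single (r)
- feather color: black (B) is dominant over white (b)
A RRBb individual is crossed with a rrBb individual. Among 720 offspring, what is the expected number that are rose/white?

Dihybrid cross RRBb × rrBb — consider each gene separately:
comb type: RR × rr → 4 Rr → 4 R_ (out of 4)
feather color: Bb × Bb → 1 BB, 2 Bb, 1 bb → 3 B_ : 1 bb (out of 4)
Combine (counts out of 4 × 4 = 16): rose/black (R_B_) = 4×3 = 12; rose/white (R_bb) = 4×1 = 4
Phenotype counts (out of 16): 12 rose/black, 4 rose/white
rose/white: 4 out of 16 → fraction 1/4
Expected count = 1/4 × 720 = 180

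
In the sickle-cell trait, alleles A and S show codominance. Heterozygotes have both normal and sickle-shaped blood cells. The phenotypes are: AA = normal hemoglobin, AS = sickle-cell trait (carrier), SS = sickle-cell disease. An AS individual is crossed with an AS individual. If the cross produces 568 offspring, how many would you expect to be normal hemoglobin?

Punnett square for AS × AS:
Offspring genotypes: 1 AA, 2 AS, 1 SS
Phenotype counts: 1 normal hemoglobin, 2 sickle-cell trait (carrier), 1 sickle-cell disease
normal hemoglobin: 1 out of 4 → fraction 1/4
Expected count = 1/4 × 568 = 142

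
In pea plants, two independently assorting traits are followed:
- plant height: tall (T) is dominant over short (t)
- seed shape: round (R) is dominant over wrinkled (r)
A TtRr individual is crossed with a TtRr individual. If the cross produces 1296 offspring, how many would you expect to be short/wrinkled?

Dihybrid cross TtRr × TtRr — consider each gene separately:
plant height: Tt × Tt → 1 TT, 2 Tt, 1 tt → 3 T_ : 1 tt (out of 4)
seed shape: Rr × Rr → 1 RR, 2 Rr, 1 rr → 3 R_ : 1 rr (out of 4)
Combine (counts out of 4 × 4 = 16): tall/round (T_R_) = 3×3 = 9; tall/wrinkled (T_rr) = 3×1 = 3; short/round (ttR_) = 1×3 = 3; short/wrinkled (ttrr) = 1×1 = 1
Phenotype counts (out of 16): 9 tall/round, 3 tall/wrinkled, 3 short/round, 1 short/wrinkled
short/wrinkled: 1 out of 16 → fraction 1/16
Expected count = 1/16 × 1296 = 81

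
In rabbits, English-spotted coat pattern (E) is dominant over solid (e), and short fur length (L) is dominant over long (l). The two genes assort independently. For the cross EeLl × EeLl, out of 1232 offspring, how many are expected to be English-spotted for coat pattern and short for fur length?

Dihybrid cross EeLl × EeLl — consider each gene separately:
coat pattern: Ee × Ee → 1 EE, 2 Ee, 1 ee → 3 E_ : 1 ee (out of 4)
fur length: Ll × Ll → 1 LL, 2 Ll, 1 ll → 3 L_ : 1 ll (out of 4)
Looking for: English-spotted (E_) and short (L_)
P(English-spotted) = 3/4, P(short) = 3/4
P(both) = 3/4 × 3/4 = 9/16
Expected count = 9/16 × 1232 = 693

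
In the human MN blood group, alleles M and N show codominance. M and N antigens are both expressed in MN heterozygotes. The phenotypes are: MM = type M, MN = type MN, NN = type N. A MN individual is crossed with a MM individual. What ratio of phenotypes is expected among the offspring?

Punnett square for MN × MM:
Offspring genotypes: 2 MM, 2 MN
Phenotype counts: 2 type M, 2 type MN
Ratio: 1 type M : 1 type MN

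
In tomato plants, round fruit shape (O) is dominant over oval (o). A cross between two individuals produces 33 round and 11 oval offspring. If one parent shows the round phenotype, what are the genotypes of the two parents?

Observed offspring: 33 round, 11 oval
The observed ratio simplifies to 3:1. Oval (oo) offspring appear, so each parent must contribute one o allele. The parent stated to show round carries O, so it is Oo. The other parent is then either Oo or oo: Oo × oo would give a 1:1 split, whereas Oo × Oo gives 3:1 — matching the data. So both parents are heterozygous (Oo × Oo).
Parent genotypes: Oo × Oo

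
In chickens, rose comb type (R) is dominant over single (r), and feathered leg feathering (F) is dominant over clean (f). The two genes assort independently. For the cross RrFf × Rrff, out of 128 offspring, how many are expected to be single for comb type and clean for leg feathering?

Dihybrid cross RrFf × Rrff — consider each gene separately:
comb type: Rr × Rr → 1 RR, 2 Rr, 1 rr → 3 R_ : 1 rr (out of 4)
leg feathering: Ff × ff → 2 Ff, 2 ff → 2 F_ : 2 ff (out of 4)
Looking for: single (rr) and clean (ff)
P(single) = 1/4, P(clean) = 2/4
P(both) = 1/4 × 2/4 = 2/16 = 1/8
Expected count = 1/8 × 128 = 16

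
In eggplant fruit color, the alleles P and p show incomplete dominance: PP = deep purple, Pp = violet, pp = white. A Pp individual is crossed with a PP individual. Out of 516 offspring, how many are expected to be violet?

Punnett square for Pp × PP:
Offspring genotypes: 2 PP, 2 Pp
Phenotype counts: 2 deep purple, 2 violet
violet: 2 out of 4 → fraction 1/2
Expected count = 1/2 × 516 = 258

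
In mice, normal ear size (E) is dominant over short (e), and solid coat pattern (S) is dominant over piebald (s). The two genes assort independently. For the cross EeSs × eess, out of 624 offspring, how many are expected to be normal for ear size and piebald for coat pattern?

Dihybrid cross EeSs × eess — consider each gene separately:
ear size: Ee × ee → 2 Ee, 2 ee → 2 E_ : 2 ee (out of 4)
coat pattern: Ss × ss → 2 Ss, 2 ss → 2 S_ : 2 ss (out of 4)
Looking for: normal (E_) and piebald (ss)
P(normal) = 2/4, P(piebald) = 2/4
P(both) = 2/4 × 2/4 = 4/16 = 1/4
Expected count = 1/4 × 624 = 156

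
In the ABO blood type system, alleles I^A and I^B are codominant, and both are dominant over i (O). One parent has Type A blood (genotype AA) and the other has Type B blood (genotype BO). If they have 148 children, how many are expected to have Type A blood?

Cross: AA × BO
Possible offspring genotypes: 2 AB, 2 AO
Blood type counts: 2 Type AB, 2 Type A
Probability of Type A: 2/4 = 1/2
Expected count = 1/2 × 148 = 74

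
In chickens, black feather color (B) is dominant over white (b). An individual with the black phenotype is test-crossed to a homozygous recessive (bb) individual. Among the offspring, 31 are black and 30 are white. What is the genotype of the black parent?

Test cross: ? × bb
Offspring: 31 black, 30 white — approximately 1:1.
A 1:1 ratio in a test cross indicates the unknown parent is heterozygous (Bb).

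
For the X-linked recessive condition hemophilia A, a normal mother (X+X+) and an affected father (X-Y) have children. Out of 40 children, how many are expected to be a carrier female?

Cross: X+X+ × X-Y
Offspring: 2 X+X-, 2 X+Y
Probability of a carrier female: 2/4 = 1/2
Expected count = 1/2 × 40 = 20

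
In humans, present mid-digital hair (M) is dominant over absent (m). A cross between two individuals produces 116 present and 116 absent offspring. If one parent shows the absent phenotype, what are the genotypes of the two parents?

Observed offspring: 116 present, 116 absent
The observed ratio simplifies to 1:1. One parent shows absent, so its genotype must be mm. A 1:1 offspring split requires the other parent to be heterozygous (Mm).
Parent genotypes: mm × Mm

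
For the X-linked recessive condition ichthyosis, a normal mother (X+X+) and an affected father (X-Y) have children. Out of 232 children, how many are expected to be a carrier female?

Cross: X+X+ × X-Y
Offspring: 2 X+X-, 2 X+Y
Probability of a carrier female: 2/4 = 1/2
Expected count = 1/2 × 232 = 116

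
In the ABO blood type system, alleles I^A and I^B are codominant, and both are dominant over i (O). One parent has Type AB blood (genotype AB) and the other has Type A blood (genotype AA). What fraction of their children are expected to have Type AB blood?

Cross: AB × AA
Possible offspring genotypes: 2 AA, 2 AB
Blood type counts: 2 Type A, 2 Type AB
Probability of Type AB: 2/4 = 1/2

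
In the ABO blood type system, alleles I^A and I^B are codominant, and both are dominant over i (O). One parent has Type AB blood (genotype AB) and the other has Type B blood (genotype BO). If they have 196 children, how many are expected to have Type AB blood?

Cross: AB × BO
Possible offspring genotypes: 1 AB, 1 AO, 1 BB, 1 BO
Blood type counts: 1 Type AB, 1 Type A, 2 Type B
Probability of Type AB: 1/4
Expected count = 1/4 × 196 = 49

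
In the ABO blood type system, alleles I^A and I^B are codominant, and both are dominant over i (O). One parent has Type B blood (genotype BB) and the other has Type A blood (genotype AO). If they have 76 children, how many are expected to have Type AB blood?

Cross: BB × AO
Possible offspring genotypes: 2 AB, 2 BO
Blood type counts: 2 Type AB, 2 Type B
Probability of Type AB: 2/4 = 1/2
Expected count = 1/2 × 76 = 38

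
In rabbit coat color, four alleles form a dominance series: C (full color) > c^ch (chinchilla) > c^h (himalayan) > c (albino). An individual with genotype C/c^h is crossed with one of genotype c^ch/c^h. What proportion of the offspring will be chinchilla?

Cross: C/c^h × c^ch/c^h
Allele dominance: C > c^ch > c^h > c
Offspring genotypes: 1 C/c^ch, 1 C/c^h, 1 c^ch/c^h, 1 c^h/c^h
Phenotype counts: 2 full color, 1 chinchilla, 1 himalayan
chinchilla: 1 out of 4
Probability: 1/4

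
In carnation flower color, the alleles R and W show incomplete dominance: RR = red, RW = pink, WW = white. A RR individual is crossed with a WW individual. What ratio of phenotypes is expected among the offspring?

Punnett square for RR × WW:
Offspring genotypes: 4 RW
Phenotype counts: 4 pink
Ratio: all pink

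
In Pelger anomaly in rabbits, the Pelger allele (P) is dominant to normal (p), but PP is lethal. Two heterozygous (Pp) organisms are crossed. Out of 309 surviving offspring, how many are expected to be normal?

Cross: Pp × Pp
Punnett square offspring (before lethality): 1 PP, 2 Pp, 1 pp
The PP genotype is lethal (embryos die); surviving offspring: 2 Pp, 1 pp
normal: 1 out of 3 → fraction 1/3
Expected count = 1/3 × 309 = 103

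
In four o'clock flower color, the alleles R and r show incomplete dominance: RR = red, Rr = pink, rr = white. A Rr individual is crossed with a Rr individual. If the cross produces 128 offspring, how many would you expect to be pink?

Punnett square for Rr × Rr:
Offspring genotypes: 1 RR, 2 Rr, 1 rr
Phenotype counts: 1 red, 2 pink, 1 white
pink: 2 out of 4 → fraction 1/2
Expected count = 1/2 × 128 = 64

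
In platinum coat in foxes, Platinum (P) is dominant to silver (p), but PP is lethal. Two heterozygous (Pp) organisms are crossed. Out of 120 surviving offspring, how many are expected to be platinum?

Cross: Pp × Pp
Punnett square offspring (before lethality): 1 PP, 2 Pp, 1 pp
The PP genotype is lethal (embryos die); surviving offspring: 2 Pp, 1 pp
platinum: 2 out of 3 → fraction 2/3
Expected count = 2/3 × 120 = 80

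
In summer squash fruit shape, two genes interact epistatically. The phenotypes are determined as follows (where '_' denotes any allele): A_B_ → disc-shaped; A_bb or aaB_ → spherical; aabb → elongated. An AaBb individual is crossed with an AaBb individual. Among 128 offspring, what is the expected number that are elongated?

Cross: AaBb × AaBb — consider each gene separately:
A gene: Aa × Aa → 1 AA, 2 Aa, 1 aa → 3 A_ : 1 aa (out of 4)
B gene: Bb × Bb → 1 BB, 2 Bb, 1 bb → 3 B_ : 1 bb (out of 4)
Genotype classes (out of 4 × 4 = 16): A_B_ = 3×3 = 9; A_bb = 3×1 = 3; aaB_ = 1×3 = 3; aabb = 1×1 = 1
Apply the phenotype rules: A_B_ (9) → disc-shaped; A_bb (3) + aaB_ (3) → spherical; aabb (1) → elongated
Phenotype counts (out of 16): 9 disc-shaped, 6 spherical, 1 elongated
elongated: 1 out of 16 → fraction 1/16
Expected count = 1/16 × 128 = 8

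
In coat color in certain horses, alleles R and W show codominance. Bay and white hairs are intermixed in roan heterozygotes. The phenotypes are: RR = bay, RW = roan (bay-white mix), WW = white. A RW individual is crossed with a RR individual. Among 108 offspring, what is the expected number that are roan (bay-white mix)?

Punnett square for RW × RR:
Offspring genotypes: 2 RR, 2 RW
Phenotype counts: 2 bay, 2 roan (bay-white mix)
roan (bay-white mix): 2 out of 4 → fraction 1/2
Expected count = 1/2 × 108 = 54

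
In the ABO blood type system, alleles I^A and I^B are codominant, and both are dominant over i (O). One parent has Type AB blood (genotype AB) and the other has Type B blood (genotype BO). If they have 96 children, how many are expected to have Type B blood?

Cross: AB × BO
Possible offspring genotypes: 1 AB, 1 AO, 1 BB, 1 BO
Blood type counts: 1 Type AB, 1 Type A, 2 Type B
Probability of Type B: 2/4 = 1/2
Expected count = 1/2 × 96 = 48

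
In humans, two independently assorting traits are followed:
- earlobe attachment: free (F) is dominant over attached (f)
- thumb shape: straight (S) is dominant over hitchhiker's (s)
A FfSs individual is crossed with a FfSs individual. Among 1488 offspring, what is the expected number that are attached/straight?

Dihybrid cross FfSs × FfSs — consider each gene separately:
earlobe attachment: Ff × Ff → 1 FF, 2 Ff, 1 ff → 3 F_ : 1 ff (out of 4)
thumb shape: Ss × Ss → 1 SS, 2 Ss, 1 ss → 3 S_ : 1 ss (out of 4)
Combine (counts out of 4 × 4 = 16): free/straight (F_S_) = 3×3 = 9; free/hitchhiker's (F_ss) = 3×1 = 3; attached/straight (ffS_) = 1×3 = 3; attached/hitchhiker's (ffss) = 1×1 = 1
Phenotype counts (out of 16): 9 free/straight, 3 free/hitchhiker's, 3 attached/straight, 1 attached/hitchhiker's
attached/straight: 3 out of 16 → fraction 3/16
Expected count = 3/16 × 1488 = 279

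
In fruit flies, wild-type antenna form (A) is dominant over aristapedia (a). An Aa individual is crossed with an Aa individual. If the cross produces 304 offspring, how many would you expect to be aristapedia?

Punnett square for Aa × Aa:
Offspring genotypes: 1 AA, 2 Aa, 1 aa
wild-type: 3, aristapedia: 1
aristapedia: 1 out of 4 → fraction 1/4
Expected count = 1/4 × 304 = 76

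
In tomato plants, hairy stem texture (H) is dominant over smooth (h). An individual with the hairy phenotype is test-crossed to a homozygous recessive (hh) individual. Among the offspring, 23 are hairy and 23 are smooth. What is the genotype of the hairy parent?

Test cross: ? × hh
Offspring: 23 hairy, 23 smooth — approximately 1:1.
A 1:1 ratio in a test cross indicates the unknown parent is heterozygous (Hh).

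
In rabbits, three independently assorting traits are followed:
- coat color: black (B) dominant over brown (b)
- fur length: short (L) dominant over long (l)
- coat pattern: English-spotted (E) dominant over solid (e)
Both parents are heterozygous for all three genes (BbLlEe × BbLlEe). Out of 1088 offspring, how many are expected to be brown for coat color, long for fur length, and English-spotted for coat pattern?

Trihybrid cross: BbLlEe × BbLlEe
Each trait segregates independently with a 3:1 phenotypic ratio, so each gene contributes 3/4 (dominant) or 1/4 (recessive).
Target: brown (coat color), long (fur length), English-spotted (coat pattern)
Probability = product of independent per-trait probabilities
= 1/4 × 1/4 × 3/4 = 3/64
Expected count = 3/64 × 1088 = 51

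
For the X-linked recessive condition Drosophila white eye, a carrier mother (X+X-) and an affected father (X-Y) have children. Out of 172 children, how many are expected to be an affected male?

Cross: X+X- × X-Y
Offspring: 1 X+X-, 1 X+Y, 1 X-X-, 1 X-Y
Probability of an affected male: 1/4
Expected count = 1/4 × 172 = 43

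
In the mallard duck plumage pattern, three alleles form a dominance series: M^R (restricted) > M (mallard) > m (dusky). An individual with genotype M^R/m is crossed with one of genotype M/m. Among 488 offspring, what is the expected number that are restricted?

Cross: M^R/m × M/m
Allele dominance: M^R > M > m
Offspring genotypes: 1 M^R/M, 1 M^R/m, 1 M/m, 1 m/m
Phenotype counts: 2 restricted, 1 mallard, 1 dusky
restricted: 2 out of 4 → fraction 1/2
Expected count = 1/2 × 488 = 244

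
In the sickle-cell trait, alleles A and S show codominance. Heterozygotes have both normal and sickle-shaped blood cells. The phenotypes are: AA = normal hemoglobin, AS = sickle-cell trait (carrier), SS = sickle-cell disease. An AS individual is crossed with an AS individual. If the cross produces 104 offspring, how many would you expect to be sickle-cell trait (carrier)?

Punnett square for AS × AS:
Offspring genotypes: 1 AA, 2 AS, 1 SS
Phenotype counts: 1 normal hemoglobin, 2 sickle-cell trait (carrier), 1 sickle-cell disease
sickle-cell trait (carrier): 2 out of 4 → fraction 1/2
Expected count = 1/2 × 104 = 52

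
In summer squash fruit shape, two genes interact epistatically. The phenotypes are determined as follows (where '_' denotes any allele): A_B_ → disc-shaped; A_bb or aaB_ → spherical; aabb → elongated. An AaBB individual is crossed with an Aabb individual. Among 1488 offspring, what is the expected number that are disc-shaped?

Cross: AaBB × Aabb — consider each gene separately:
A gene: Aa × Aa → 1 AA, 2 Aa, 1 aa → 3 A_ : 1 aa (out of 4)
B gene: BB × bb → 4 Bb → 4 B_ (out of 4)
Genotype classes (out of 4 × 4 = 16): A_B_ = 3×4 = 12; aaB_ = 1×4 = 4
Apply the phenotype rules: A_B_ (12) → disc-shaped; aaB_ (4) → spherical
Phenotype counts (out of 16): 12 disc-shaped, 4 spherical
disc-shaped: 12 out of 16 → fraction 3/4
Expected count = 3/4 × 1488 = 1116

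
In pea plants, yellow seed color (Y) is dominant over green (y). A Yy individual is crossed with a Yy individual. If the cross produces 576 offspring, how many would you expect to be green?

Punnett square for Yy × Yy:
Offspring genotypes: 1 YY, 2 Yy, 1 yy
yellow: 3, green: 1
green: 1 out of 4 → fraction 1/4
Expected count = 1/4 × 576 = 144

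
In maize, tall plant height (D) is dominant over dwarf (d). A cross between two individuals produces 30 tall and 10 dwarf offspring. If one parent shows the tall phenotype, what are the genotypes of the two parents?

Observed offspring: 30 tall, 10 dwarf
The observed ratio simplifies to 3:1. Dwarf (dd) offspring appear, so each parent must contribute one d allele. The parent stated to show tall carries D, so it is Dd. The other parent is then either Dd or dd: Dd × dd would give a 1:1 split, whereas Dd × Dd gives 3:1 — matching the data. So both parents are heterozygous (Dd × Dd).
Parent genotypes: Dd × Dd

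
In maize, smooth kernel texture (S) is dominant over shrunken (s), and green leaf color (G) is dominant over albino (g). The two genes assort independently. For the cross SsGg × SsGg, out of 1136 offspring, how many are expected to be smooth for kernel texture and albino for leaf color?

Dihybrid cross SsGg × SsGg — consider each gene separately:
kernel texture: Ss × Ss → 1 SS, 2 Ss, 1 ss → 3 S_ : 1 ss (out of 4)
leaf color: Gg × Gg → 1 GG, 2 Gg, 1 gg → 3 G_ : 1 gg (out of 4)
Looking for: smooth (S_) and albino (gg)
P(smooth) = 3/4, P(albino) = 1/4
P(both) = 3/4 × 1/4 = 3/16
Expected count = 3/16 × 1136 = 213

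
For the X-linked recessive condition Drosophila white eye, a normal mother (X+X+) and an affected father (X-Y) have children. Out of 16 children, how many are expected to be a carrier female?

Cross: X+X+ × X-Y
Offspring: 2 X+X-, 2 X+Y
Probability of a carrier female: 2/4 = 1/2
Expected count = 1/2 × 16 = 8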